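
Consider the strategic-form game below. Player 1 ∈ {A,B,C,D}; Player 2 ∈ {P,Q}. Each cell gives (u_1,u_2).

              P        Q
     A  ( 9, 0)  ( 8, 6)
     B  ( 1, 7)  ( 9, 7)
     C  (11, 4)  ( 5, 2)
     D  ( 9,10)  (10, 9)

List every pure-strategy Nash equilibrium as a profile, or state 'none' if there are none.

NE set: (C,P)

(A,P): not NE [P1→C gives 11>9; P2→Q gives 6>0]
(A,Q): not NE [P1→D gives 10>8]
(B,P): not NE [P1→C gives 11>1]
(B,Q): not NE [P1→D gives 10>9]
(C,P): NE
(C,Q): not NE [P1→D gives 10>5; P2→P gives 4>2]
(D,P): not NE [P1→C gives 11>9]
(D,Q): not NE [P2→P gives 10>9]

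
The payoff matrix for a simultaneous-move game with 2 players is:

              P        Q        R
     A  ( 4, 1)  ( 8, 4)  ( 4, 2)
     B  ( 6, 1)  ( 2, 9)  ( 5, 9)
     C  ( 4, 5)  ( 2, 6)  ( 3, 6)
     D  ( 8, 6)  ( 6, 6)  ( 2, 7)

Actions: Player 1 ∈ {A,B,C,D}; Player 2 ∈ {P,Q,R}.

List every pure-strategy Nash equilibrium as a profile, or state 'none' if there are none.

Nash profiles: (A,Q), (B,R)

(A,P): not NE [P1→D gives 8>4; P2→Q gives 4>1]
(A,Q): NE
(A,R): not NE [P1→B gives 5>4; P2→Q gives 4>2]
(B,P): not NE [P1→D gives 8>6; P2→R gives 9>1]
(B,Q): not NE [P1→A gives 8>2]
(B,R): NE
(C,P): not NE [P1→D gives 8>4; P2→R gives 6>5]
(C,Q): not NE [P1→A gives 8>2]
(C,R): not NE [P1→B gives 5>3]
(D,P): not NE [P2→R gives 7>6]
(D,Q): not NE [P1→A gives 8>6; P2→R gives 7>6]
(D,R): not NE [P1→B gives 5>2]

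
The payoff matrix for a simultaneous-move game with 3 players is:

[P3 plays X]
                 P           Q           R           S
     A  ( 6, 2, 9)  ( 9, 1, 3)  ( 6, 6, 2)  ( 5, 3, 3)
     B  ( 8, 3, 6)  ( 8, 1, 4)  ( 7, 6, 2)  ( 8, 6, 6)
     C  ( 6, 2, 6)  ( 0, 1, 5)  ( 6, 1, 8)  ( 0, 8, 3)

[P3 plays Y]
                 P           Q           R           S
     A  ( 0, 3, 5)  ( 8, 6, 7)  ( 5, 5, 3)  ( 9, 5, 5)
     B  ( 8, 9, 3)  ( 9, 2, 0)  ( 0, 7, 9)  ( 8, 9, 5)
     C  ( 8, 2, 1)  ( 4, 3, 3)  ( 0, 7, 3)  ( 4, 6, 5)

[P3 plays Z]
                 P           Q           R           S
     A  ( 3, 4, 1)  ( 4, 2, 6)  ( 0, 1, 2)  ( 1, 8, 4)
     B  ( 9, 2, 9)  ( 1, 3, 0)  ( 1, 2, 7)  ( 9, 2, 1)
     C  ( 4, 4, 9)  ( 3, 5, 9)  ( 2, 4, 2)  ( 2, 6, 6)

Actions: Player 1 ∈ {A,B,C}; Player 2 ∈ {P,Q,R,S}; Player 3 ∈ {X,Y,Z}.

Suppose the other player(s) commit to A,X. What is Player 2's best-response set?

u_2(P vs A,X) = 2
u_2(Q vs A,X) = 1
u_2(R vs A,X) = 6
u_2(S vs A,X) = 3
max payoff 6 at {R}

argmax u_2 = {R}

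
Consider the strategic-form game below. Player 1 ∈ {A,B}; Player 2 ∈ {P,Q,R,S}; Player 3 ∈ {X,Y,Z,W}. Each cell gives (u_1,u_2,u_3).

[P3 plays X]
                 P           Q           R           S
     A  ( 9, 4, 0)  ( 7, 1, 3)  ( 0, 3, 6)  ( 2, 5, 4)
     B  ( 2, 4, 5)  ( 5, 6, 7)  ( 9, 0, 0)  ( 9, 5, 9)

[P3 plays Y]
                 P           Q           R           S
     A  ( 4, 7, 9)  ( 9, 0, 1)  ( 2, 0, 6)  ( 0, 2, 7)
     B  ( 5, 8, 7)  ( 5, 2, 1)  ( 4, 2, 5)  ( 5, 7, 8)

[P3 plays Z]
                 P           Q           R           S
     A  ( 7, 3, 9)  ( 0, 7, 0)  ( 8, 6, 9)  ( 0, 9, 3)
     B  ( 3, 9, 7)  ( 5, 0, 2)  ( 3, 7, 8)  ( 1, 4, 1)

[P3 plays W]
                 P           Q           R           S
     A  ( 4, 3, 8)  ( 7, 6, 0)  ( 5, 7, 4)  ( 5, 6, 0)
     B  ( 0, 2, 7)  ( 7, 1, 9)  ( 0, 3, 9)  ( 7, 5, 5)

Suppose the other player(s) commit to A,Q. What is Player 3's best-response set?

u_3(X vs A,Q) = 3
u_3(Y vs A,Q) = 1
u_3(Z vs A,Q) = 0
u_3(W vs A,Q) = 0
max payoff 3 at {X}

P3 best: {X}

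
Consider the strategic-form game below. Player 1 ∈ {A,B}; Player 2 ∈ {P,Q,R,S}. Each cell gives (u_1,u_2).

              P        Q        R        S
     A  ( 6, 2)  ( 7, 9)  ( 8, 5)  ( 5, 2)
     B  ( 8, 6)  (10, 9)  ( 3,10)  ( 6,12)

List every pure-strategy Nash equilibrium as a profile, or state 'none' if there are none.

PSNE = {(B,S)}

(A,P): not NE [P1→B gives 8>6; P2→Q gives 9>2]
(A,Q): not NE [P1→B gives 10>7]
(A,R): not NE [P2→Q gives 9>5]
(A,S): not NE [P1→B gives 6>5; P2→Q gives 9>2]
(B,P): not NE [P2→S gives 12>6]
(B,Q): not NE [P2→S gives 12>9]
(B,R): not NE [P1→A gives 8>3; P2→S gives 12>10]
(B,S): NE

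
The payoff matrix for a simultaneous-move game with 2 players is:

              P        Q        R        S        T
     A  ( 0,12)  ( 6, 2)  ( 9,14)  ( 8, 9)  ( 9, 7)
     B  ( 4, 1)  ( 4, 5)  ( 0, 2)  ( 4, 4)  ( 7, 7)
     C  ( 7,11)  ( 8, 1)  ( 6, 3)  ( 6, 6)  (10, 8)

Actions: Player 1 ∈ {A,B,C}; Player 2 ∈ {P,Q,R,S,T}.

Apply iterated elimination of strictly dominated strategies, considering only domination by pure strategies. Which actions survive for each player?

P1 drop B (C beats it: P:7>4 Q:8>4 R:6>0 S:6>4 T:10>7)
P2 drop Q (P beats it: A:12>2 C:11>1)
P2 drop S (P beats it: A:12>9 C:11>6)
P2 drop T (P beats it: A:12>7 C:11>8)
P1→{A,C} P2→{P,R}

Remaining: P1:{A,C} P2:{P,R}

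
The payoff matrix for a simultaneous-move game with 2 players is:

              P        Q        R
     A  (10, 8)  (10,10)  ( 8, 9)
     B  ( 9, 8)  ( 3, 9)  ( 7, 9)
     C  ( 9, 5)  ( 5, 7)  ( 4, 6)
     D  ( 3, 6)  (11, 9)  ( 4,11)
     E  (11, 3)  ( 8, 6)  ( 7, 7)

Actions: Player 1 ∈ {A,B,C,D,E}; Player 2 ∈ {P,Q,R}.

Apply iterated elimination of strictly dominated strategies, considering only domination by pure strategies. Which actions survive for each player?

P1 drop B (A beats it: P:10>9 Q:10>3 R:8>7)
P1 drop C (A beats it: P:10>9 Q:10>5 R:8>4)
P2 drop P (Q beats it: A:10>8 D:9>6 E:6>3)
P1 drop E (A beats it: Q:10>8 R:8>7)
P1→{A,D} P2→{Q,R}

Remaining: P1:{A,D} P2:{Q,R}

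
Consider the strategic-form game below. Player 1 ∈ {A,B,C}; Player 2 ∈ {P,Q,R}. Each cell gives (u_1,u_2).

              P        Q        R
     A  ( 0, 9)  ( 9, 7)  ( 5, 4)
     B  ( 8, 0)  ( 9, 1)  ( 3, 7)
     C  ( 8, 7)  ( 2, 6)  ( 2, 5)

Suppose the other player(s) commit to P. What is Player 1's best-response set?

u_1(A vs P) = 0
u_1(B vs P) = 8
u_1(C vs P) = 8
max payoff 8 at {B,C}

P1 best: {B,C}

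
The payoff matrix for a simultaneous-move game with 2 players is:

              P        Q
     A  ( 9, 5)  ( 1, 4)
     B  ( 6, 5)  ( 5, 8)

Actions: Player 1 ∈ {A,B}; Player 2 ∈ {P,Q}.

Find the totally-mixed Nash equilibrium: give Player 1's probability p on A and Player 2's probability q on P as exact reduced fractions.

P1 mixes 3/4 on A; P2 mixes 4/7 on P

P1 indiff ⇒ q·9+(1-q)·1 = q·6+(1-q)·5 ⇒ q(3) = (1-q)(4) ⇒ q = 4/7
P2 indiff ⇒ p·5+(1-p)·5 = p·4+(1-p)·8 ⇒ p(1) = (1-p)(3) ⇒ p = 3/4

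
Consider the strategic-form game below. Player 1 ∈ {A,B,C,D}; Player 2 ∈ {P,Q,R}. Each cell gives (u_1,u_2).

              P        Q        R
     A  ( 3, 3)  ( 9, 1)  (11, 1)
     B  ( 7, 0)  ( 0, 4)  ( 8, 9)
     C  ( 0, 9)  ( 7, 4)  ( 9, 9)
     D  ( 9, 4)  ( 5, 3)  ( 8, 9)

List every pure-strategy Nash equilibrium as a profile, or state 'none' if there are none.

No pure NE.

(A,P): not NE [P1→D gives 9>3]
(A,Q): not NE [P2→P gives 3>1]
(A,R): not NE [P2→P gives 3>1]
(B,P): not NE [P1→D gives 9>7; P2→R gives 9>0]
(B,Q): not NE [P1→A gives 9>0; P2→R gives 9>4]
(B,R): not NE [P1→A gives 11>8]
(C,P): not NE [P1→D gives 9>0]
(C,Q): not NE [P1→A gives 9>7; P2→R gives 9>4]
(C,R): not NE [P1→A gives 11>9]
(D,P): not NE [P2→R gives 9>4]
(D,Q): not NE [P1→A gives 9>5; P2→R gives 9>3]
(D,R): not NE [P1→A gives 11>8]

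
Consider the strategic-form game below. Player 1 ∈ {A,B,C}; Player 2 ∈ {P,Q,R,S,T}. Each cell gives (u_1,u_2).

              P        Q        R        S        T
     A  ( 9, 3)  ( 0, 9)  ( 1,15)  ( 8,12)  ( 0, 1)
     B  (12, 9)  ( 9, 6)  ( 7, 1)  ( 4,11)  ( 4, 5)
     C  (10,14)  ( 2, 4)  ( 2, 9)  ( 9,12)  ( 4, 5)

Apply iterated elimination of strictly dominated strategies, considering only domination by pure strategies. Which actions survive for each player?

Survivors P1:{B,C} P2:{P,S}

P1 drop A (C beats it: P:10>9 Q:2>0 R:2>1 S:9>8 T:4>0)
P2 drop Q (P beats it: B:9>6 C:14>4)
P2 drop R (P beats it: B:9>1 C:14>9)
P2 drop T (P beats it: B:9>5 C:14>5)
P1→{B,C} P2→{P,S}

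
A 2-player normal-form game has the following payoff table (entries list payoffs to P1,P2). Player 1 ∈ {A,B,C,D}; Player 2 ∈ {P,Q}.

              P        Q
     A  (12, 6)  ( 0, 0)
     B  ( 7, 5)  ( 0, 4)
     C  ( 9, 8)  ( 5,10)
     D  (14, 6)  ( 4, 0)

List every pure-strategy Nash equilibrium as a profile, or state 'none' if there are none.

PSNE = {(C,Q), (D,P)}

(A,P): not NE [P1→D gives 14>12]
(A,Q): not NE [P1→C gives 5>0; P2→P gives 6>0]
(B,P): not NE [P1→D gives 14>7]
(B,Q): not NE [P1→C gives 5>0; P2→P gives 5>4]
(C,P): not NE [P1→D gives 14>9; P2→Q gives 10>8]
(C,Q): NE
(D,P): NE
(D,Q): not NE [P1→C gives 5>4; P2→P gives 6>0]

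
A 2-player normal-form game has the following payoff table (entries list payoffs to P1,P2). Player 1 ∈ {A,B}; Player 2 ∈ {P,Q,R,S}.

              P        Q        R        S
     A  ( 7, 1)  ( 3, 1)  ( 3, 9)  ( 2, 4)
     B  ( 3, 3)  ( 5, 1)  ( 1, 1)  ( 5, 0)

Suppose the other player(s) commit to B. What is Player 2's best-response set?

BR_2 = {P}

u_2(P vs B) = 3
u_2(Q vs B) = 1
u_2(R vs B) = 1
u_2(S vs B) = 0
max payoff 3 at {P}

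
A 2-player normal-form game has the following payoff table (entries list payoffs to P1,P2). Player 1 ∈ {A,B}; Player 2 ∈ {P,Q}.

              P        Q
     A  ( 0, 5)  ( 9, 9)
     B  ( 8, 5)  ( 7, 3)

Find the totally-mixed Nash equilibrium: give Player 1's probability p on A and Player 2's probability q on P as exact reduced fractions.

p=1/3, q=1/5

P1 indiff ⇒ q·0+(1-q)·9 = q·8+(1-q)·7 ⇒ q(-8) = (1-q)(-2) ⇒ q = 1/5
P2 indiff ⇒ p·5+(1-p)·5 = p·9+(1-p)·3 ⇒ p(-4) = (1-p)(-2) ⇒ p = 1/3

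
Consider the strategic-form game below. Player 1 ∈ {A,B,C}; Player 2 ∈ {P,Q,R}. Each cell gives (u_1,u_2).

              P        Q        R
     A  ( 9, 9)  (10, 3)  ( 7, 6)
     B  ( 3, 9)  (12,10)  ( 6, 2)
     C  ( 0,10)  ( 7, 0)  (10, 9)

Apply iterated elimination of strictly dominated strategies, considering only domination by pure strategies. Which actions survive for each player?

Remaining: P1:{A,B} P2:{P,Q}

P2 drop R (P beats it: A:9>6 B:9>2 C:10>9)
P1 drop C (A beats it: P:9>0 Q:10>7)
P1→{A,B} P2→{P,Q}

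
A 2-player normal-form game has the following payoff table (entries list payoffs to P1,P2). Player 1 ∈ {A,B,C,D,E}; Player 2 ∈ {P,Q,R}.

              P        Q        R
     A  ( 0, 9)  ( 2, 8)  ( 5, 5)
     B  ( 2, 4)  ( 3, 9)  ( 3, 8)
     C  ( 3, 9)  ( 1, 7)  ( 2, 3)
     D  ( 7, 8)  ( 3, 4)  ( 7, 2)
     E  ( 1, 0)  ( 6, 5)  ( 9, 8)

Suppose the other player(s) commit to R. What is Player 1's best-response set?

BR_1 = {E}

u_1(A vs R) = 5
u_1(B vs R) = 3
u_1(C vs R) = 2
u_1(D vs R) = 7
u_1(E vs R) = 9
max payoff 9 at {E}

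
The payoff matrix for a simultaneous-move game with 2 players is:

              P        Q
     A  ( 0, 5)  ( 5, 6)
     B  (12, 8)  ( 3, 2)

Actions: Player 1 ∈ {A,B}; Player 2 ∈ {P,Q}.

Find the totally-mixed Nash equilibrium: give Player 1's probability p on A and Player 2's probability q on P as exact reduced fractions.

p=6/7, q=1/7

P1 indiff ⇒ q·0+(1-q)·5 = q·12+(1-q)·3 ⇒ q(-12) = (1-q)(-2) ⇒ q = 1/7
P2 indiff ⇒ p·5+(1-p)·8 = p·6+(1-p)·2 ⇒ p(-1) = (1-p)(-6) ⇒ p = 6/7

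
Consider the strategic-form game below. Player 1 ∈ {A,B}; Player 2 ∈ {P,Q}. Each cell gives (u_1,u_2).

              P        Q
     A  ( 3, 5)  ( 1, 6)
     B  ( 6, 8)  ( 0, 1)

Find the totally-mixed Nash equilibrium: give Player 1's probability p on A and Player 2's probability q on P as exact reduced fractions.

(p,q) = (7/8, 1/4)

P1 indiff ⇒ q·3+(1-q)·1 = q·6+(1-q)·0 ⇒ q(-3) = (1-q)(-1) ⇒ q = 1/4
P2 indiff ⇒ p·5+(1-p)·8 = p·6+(1-p)·1 ⇒ p(-1) = (1-p)(-7) ⇒ p = 7/8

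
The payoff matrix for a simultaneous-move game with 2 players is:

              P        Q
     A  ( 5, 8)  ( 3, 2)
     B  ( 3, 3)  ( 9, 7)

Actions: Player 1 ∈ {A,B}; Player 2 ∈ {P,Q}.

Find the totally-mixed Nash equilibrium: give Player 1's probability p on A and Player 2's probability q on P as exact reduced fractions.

P1 indiff ⇒ q·5+(1-q)·3 = q·3+(1-q)·9 ⇒ q(2) = (1-q)(6) ⇒ q = 3/4
P2 indiff ⇒ p·8+(1-p)·3 = p·2+(1-p)·7 ⇒ p(6) = (1-p)(4) ⇒ p = 2/5

P1 mixes 2/5 on A; P2 mixes 3/4 on P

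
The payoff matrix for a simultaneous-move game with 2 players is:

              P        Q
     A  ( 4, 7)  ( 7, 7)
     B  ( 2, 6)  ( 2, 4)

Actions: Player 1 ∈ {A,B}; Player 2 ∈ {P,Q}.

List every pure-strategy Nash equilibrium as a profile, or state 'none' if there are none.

Nash profiles: (A,P), (A,Q)

(A,P): NE
(A,Q): NE
(B,P): not NE [P1→A gives 4>2]
(B,Q): not NE [P1→A gives 7>2; P2→P gives 6>4]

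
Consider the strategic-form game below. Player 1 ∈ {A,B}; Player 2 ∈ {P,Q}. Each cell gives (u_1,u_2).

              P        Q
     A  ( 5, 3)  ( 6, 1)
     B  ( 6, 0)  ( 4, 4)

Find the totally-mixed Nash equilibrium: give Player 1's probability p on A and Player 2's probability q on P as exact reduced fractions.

P1 mixes 2/3 on A; P2 mixes 2/3 on P

P1 indiff ⇒ q·5+(1-q)·6 = q·6+(1-q)·4 ⇒ q(-1) = (1-q)(-2) ⇒ q = 2/3
P2 indiff ⇒ p·3+(1-p)·0 = p·1+(1-p)·4 ⇒ p(2) = (1-p)(4) ⇒ p = 2/3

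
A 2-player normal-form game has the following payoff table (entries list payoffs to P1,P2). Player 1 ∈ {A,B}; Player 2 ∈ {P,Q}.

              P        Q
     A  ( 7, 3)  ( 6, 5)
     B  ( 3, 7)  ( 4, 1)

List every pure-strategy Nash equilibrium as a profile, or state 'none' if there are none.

NE set: (A,Q)

(A,P): not NE [P2→Q gives 5>3]
(A,Q): NE
(B,P): not NE [P1→A gives 7>3]
(B,Q): not NE [P1→A gives 6>4; P2→P gives 7>1]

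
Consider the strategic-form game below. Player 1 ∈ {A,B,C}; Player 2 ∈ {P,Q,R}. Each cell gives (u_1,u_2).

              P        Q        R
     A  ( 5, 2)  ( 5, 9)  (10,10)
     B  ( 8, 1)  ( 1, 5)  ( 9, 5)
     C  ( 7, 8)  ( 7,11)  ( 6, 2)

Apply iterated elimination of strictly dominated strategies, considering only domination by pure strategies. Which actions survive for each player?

Remaining: P1:{A,C} P2:{Q,R}

P2 drop P (Q beats it: A:9>2 B:5>1 C:11>8)
P1 drop B (A beats it: Q:5>1 R:10>9)
P1→{A,C} P2→{Q,R}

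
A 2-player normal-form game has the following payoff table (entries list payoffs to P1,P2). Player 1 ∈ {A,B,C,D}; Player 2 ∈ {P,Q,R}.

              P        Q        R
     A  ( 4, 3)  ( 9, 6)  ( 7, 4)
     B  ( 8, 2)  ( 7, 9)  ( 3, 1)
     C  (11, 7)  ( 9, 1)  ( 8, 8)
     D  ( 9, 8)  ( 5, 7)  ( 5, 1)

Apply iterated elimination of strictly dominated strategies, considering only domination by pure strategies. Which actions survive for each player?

P1 drop B (C beats it: P:11>8 Q:9>7 R:8>3)
P1 drop D (C beats it: P:11>9 Q:9>5 R:8>5)
P2 drop P (R beats it: A:4>3 C:8>7)
P1→{A,C} P2→{Q,R}

IESDS → P1:{A,C} P2:{Q,R}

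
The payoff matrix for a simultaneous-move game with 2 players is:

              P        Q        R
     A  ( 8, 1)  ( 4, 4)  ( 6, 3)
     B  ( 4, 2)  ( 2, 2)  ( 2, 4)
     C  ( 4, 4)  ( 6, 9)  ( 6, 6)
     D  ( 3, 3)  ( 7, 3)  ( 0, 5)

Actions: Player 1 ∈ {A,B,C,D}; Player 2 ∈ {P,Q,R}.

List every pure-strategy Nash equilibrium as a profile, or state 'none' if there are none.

No pure NE.

(A,P): not NE [P2→Q gives 4>1]
(A,Q): not NE [P1→D gives 7>4]
(A,R): not NE [P2→Q gives 4>3]
(B,P): not NE [P1→A gives 8>4; P2→R gives 4>2]
(B,Q): not NE [P1→D gives 7>2; P2→R gives 4>2]
(B,R): not NE [P1→C gives 6>2]
(C,P): not NE [P1→A gives 8>4; P2→Q gives 9>4]
(C,Q): not NE [P1→D gives 7>6]
(C,R): not NE [P2→Q gives 9>6]
(D,P): not NE [P1→A gives 8>3; P2→R gives 5>3]
(D,Q): not NE [P2→R gives 5>3]
(D,R): not NE [P1→C gives 6>0]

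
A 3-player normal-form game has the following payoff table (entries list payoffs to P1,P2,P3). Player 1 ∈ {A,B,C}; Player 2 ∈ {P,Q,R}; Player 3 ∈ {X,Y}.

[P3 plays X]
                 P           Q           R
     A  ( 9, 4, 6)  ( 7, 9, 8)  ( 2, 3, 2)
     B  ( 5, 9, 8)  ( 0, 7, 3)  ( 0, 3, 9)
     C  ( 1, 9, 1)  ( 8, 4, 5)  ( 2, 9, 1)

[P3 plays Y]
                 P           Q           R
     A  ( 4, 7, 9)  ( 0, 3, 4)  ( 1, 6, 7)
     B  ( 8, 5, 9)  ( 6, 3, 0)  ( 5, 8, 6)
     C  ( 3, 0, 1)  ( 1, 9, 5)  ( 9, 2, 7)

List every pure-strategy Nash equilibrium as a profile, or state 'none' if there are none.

PSNE: ∅

(A,P,X): not NE [P2→Q gives 9>4; P3→Y gives 9>6]
(A,P,Y): not NE [P1→B gives 8>4]
(A,Q,X): not NE [P1→C gives 8>7]
(A,Q,Y): not NE [P1→B gives 6>0; P2→P gives 7>3; P3→X gives 8>4]
(A,R,X): not NE [P2→Q gives 9>3; P3→Y gives 7>2]
(A,R,Y): not NE [P1→C gives 9>1; P2→P gives 7>6]
(B,P,X): not NE [P1→A gives 9>5; P3→Y gives 9>8]
(B,P,Y): not NE [P2→R gives 8>5]
(B,Q,X): not NE [P1→C gives 8>0; P2→P gives 9>7]
(B,Q,Y): not NE [P2→R gives 8>3; P3→X gives 3>0]
(B,R,X): not NE [P1→C gives 2>0; P2→P gives 9>3]
(B,R,Y): not NE [P1→C gives 9>5; P3→X gives 9>6]
(C,P,X): not NE [P1→A gives 9>1]
(C,P,Y): not NE [P1→B gives 8>3; P2→Q gives 9>0]
(C,Q,X): not NE [P2→R gives 9>4]
(C,Q,Y): not NE [P1→B gives 6>1]
(C,R,X): not NE [P3→Y gives 7>1]
(C,R,Y): not NE [P2→Q gives 9>2]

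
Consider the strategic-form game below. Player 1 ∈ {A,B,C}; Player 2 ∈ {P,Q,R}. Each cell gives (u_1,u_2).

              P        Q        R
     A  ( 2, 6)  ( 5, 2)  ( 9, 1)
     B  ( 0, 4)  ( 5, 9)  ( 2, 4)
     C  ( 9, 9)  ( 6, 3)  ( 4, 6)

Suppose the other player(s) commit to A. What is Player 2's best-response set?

u_2(P vs A) = 6
u_2(Q vs A) = 2
u_2(R vs A) = 1
max payoff 6 at {P}

P2 best: {P}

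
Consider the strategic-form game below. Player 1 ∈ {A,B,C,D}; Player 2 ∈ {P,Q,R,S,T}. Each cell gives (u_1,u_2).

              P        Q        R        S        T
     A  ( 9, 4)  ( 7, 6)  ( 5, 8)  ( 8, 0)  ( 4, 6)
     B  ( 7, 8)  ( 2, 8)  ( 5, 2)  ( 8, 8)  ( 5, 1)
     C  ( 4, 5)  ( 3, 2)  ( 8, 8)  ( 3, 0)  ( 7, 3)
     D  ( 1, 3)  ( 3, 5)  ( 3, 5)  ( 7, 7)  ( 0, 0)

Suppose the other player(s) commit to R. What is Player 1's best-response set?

argmax u_1 = {C}

u_1(A vs R) = 5
u_1(B vs R) = 5
u_1(C vs R) = 8
u_1(D vs R) = 3
max payoff 8 at {C}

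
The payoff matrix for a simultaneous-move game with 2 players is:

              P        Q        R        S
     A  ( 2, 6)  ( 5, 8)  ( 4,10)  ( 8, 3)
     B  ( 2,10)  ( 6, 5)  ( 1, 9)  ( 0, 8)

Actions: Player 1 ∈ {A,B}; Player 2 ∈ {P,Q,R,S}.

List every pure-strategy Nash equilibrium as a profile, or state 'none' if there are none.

Nash profiles: (A,R), (B,P)

(A,P): not NE [P2→R gives 10>6]
(A,Q): not NE [P1→B gives 6>5; P2→R gives 10>8]
(A,R): NE
(A,S): not NE [P2→R gives 10>3]
(B,P): NE
(B,Q): not NE [P2→P gives 10>5]
(B,R): not NE [P1→A gives 4>1; P2→P gives 10>9]
(B,S): not NE [P1→A gives 8>0; P2→P gives 10>8]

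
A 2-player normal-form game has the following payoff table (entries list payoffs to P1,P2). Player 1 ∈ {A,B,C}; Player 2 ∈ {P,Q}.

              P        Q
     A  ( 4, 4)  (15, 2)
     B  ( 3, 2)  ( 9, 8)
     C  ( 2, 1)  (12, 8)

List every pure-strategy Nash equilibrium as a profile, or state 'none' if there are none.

(A,P): NE
(A,Q): not NE [P2→P gives 4>2]
(B,P): not NE [P1→A gives 4>3; P2→Q gives 8>2]
(B,Q): not NE [P1→A gives 15>9]
(C,P): not NE [P1→A gives 4>2; P2→Q gives 8>1]
(C,Q): not NE [P1→A gives 15>12]

PSNE = {(A,P)}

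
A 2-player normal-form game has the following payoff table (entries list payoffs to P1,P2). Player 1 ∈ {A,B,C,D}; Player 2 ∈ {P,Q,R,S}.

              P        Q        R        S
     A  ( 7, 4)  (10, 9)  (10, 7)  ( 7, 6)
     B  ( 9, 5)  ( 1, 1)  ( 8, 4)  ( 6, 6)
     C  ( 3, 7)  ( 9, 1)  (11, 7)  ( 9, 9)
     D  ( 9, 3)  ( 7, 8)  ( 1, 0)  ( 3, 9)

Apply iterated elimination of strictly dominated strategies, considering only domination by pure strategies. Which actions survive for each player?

P2 drop P (S beats it: A:6>4 B:6>5 C:9>7 D:9>3)
P1 drop B (A beats it: Q:10>1 R:10>8 S:7>6)
P1 drop D (A beats it: Q:10>7 R:10>1 S:7>3)
P1→{A,C} P2→{Q,R,S}

Survivors P1:{A,C} P2:{Q,R,S}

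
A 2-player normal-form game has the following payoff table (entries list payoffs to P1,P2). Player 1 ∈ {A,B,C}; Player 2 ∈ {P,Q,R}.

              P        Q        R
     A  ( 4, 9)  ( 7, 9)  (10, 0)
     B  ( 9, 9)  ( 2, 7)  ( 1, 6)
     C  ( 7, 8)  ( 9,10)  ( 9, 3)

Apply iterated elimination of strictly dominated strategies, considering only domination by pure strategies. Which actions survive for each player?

Remaining: P1:{B,C} P2:{P,Q}

P2 drop R (P beats it: A:9>0 B:9>6 C:8>3)
P1 drop A (C beats it: P:7>4 Q:9>7)
P1→{B,C} P2→{P,Q}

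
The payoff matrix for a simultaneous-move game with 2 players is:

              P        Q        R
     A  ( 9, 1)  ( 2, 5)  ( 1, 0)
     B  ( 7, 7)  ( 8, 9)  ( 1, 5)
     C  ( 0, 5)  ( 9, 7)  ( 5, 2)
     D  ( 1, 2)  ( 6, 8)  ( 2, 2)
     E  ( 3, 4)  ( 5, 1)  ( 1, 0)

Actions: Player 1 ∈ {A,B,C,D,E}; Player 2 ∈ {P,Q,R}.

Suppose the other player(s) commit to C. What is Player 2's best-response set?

u_2(P vs C) = 5
u_2(Q vs C) = 7
u_2(R vs C) = 2
max payoff 7 at {Q}

argmax u_2 = {Q}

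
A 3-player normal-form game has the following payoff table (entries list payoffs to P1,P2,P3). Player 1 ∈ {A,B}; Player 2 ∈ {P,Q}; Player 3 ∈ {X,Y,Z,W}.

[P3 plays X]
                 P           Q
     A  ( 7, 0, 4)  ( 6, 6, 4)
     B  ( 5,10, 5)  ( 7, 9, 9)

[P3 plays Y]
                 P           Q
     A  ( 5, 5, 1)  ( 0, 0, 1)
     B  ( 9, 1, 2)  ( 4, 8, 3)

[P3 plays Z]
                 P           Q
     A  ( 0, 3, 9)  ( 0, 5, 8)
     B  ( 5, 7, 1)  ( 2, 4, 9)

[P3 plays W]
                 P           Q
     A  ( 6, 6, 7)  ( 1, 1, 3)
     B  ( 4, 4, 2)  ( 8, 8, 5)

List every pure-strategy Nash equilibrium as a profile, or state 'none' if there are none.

Equilibria: none

(A,P,X): not NE [P2→Q gives 6>0; P3→Z gives 9>4]
(A,P,Y): not NE [P1→B gives 9>5; P3→Z gives 9>1]
(A,P,Z): not NE [P1→B gives 5>0; P2→Q gives 5>3]
(A,P,W): not NE [P3→Z gives 9>7]
(A,Q,X): not NE [P1→B gives 7>6; P3→Z gives 8>4]
(A,Q,Y): not NE [P1→B gives 4>0; P2→P gives 5>0; P3→Z gives 8>1]
(A,Q,Z): not NE [P1→B gives 2>0]
(A,Q,W): not NE [P1→B gives 8>1; P2→P gives 6>1; P3→Z gives 8>3]
(B,P,X): not NE [P1→A gives 7>5]
(B,P,Y): not NE [P2→Q gives 8>1; P3→X gives 5>2]
(B,P,Z): not NE [P3→X gives 5>1]
(B,P,W): not NE [P1→A gives 6>4; P2→Q gives 8>4; P3→X gives 5>2]
(B,Q,X): not NE [P2→P gives 10>9]
(B,Q,Y): not NE [P3→Z gives 9>3]
(B,Q,Z): not NE [P2→P gives 7>4]
(B,Q,W): not NE [P3→Z gives 9>5]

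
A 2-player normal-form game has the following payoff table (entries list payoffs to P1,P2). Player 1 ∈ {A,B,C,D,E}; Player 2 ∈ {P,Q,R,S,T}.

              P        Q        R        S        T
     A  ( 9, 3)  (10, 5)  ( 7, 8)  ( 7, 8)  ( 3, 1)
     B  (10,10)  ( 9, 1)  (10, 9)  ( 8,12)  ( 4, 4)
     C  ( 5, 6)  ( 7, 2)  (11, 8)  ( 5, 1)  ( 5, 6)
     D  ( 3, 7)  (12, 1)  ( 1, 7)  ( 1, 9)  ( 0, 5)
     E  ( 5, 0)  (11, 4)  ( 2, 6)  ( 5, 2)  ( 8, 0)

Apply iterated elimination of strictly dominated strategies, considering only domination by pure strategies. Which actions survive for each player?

Survivors P1:{B,C} P2:{P,R,S}

P2 drop Q (R beats it: A:8>5 B:9>1 C:8>2 D:7>1 E:6>4)
P1 drop A (B beats it: P:10>9 R:10>7 S:8>7 T:4>3)
P1 drop D (B beats it: P:10>3 R:10>1 S:8>1 T:4>0)
P2 drop T (R beats it: B:9>4 C:8>6 E:6>0)
P1 drop E (B beats it: P:10>5 R:10>2 S:8>5)
P1→{B,C} P2→{P,R,S}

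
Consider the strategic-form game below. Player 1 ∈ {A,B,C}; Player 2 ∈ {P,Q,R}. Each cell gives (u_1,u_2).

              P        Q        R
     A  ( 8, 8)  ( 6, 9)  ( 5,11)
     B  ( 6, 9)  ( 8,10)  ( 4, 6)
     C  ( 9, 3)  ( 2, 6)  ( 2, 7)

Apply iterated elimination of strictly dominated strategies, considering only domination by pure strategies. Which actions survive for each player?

Remaining: P1:{A,B} P2:{Q,R}

P2 drop P (Q beats it: A:9>8 B:10>9 C:6>3)
P1 drop C (A beats it: Q:6>2 R:5>2)
P1→{A,B} P2→{Q,R}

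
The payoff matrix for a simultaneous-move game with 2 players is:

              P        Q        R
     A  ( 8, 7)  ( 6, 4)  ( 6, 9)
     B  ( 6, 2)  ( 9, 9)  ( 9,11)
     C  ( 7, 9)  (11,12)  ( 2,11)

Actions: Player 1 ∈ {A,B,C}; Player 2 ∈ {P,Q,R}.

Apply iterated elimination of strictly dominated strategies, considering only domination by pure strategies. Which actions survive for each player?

Survivors P1:{B,C} P2:{Q,R}

P2 drop P (R beats it: A:9>7 B:11>2 C:11>9)
P1 drop A (B beats it: Q:9>6 R:9>6)
P1→{B,C} P2→{Q,R}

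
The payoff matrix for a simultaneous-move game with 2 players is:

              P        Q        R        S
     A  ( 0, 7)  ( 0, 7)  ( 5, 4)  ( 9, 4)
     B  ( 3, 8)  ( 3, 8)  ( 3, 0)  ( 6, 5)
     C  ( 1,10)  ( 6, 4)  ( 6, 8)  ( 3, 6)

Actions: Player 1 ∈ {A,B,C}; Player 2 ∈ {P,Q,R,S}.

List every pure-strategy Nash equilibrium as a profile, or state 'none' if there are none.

(A,P): not NE [P1→B gives 3>0]
(A,Q): not NE [P1→C gives 6>0]
(A,R): not NE [P1→C gives 6>5; P2→Q gives 7>4]
(A,S): not NE [P2→Q gives 7>4]
(B,P): NE
(B,Q): not NE [P1→C gives 6>3]
(B,R): not NE [P1→C gives 6>3; P2→Q gives 8>0]
(B,S): not NE [P1→A gives 9>6; P2→Q gives 8>5]
(C,P): not NE [P1→B gives 3>1]
(C,Q): not NE [P2→P gives 10>4]
(C,R): not NE [P2→P gives 10>8]
(C,S): not NE [P1→A gives 9>3; P2→P gives 10>6]

PSNE = {(B,P)}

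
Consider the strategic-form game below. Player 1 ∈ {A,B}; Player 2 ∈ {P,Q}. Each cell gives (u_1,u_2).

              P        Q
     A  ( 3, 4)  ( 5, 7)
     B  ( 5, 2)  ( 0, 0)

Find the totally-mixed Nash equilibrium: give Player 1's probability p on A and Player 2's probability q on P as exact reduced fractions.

P1 indiff ⇒ q·3+(1-q)·5 = q·5+(1-q)·0 ⇒ q(-2) = (1-q)(-5) ⇒ q = 5/7
P2 indiff ⇒ p·4+(1-p)·2 = p·7+(1-p)·0 ⇒ p(-3) = (1-p)(-2) ⇒ p = 2/5

(p,q) = (2/5, 5/7)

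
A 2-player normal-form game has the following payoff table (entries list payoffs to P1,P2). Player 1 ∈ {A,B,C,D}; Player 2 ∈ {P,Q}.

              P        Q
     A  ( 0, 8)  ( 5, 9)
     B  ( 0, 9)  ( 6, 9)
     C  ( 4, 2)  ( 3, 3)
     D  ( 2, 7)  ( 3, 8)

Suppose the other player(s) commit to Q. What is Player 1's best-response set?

BR_1 = {B}

u_1(A vs Q) = 5
u_1(B vs Q) = 6
u_1(C vs Q) = 3
u_1(D vs Q) = 3
max payoff 6 at {B}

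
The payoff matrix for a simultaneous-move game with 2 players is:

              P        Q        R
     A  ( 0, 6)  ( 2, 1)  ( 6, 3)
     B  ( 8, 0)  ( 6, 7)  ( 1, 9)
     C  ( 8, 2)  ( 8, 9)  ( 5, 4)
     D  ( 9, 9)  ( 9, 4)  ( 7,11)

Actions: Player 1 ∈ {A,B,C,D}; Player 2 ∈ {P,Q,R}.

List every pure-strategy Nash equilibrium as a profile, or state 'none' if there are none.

(A,P): not NE [P1→D gives 9>0]
(A,Q): not NE [P1→D gives 9>2; P2→P gives 6>1]
(A,R): not NE [P1→D gives 7>6; P2→P gives 6>3]
(B,P): not NE [P1→D gives 9>8; P2→R gives 9>0]
(B,Q): not NE [P1→D gives 9>6; P2→R gives 9>7]
(B,R): not NE [P1→D gives 7>1]
(C,P): not NE [P1→D gives 9>8; P2→Q gives 9>2]
(C,Q): not NE [P1→D gives 9>8]
(C,R): not NE [P1→D gives 7>5; P2→Q gives 9>4]
(D,P): not NE [P2→R gives 11>9]
(D,Q): not NE [P2→R gives 11>4]
(D,R): NE

NE set: (D,R)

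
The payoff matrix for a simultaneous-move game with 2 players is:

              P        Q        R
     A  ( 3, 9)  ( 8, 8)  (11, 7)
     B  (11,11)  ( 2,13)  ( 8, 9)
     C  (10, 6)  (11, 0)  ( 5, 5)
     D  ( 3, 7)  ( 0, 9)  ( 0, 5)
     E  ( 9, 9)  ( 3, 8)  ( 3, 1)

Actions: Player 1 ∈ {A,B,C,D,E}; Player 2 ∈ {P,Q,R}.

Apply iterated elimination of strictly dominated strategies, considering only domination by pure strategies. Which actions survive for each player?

Remaining: P1:{B,C} P2:{P,Q}

P1 drop D (B beats it: P:11>3 Q:2>0 R:8>0)
P1 drop E (C beats it: P:10>9 Q:11>3 R:5>3)
P2 drop R (P beats it: A:9>7 B:11>9 C:6>5)
P1 drop A (C beats it: P:10>3 Q:11>8)
P1→{B,C} P2→{P,Q}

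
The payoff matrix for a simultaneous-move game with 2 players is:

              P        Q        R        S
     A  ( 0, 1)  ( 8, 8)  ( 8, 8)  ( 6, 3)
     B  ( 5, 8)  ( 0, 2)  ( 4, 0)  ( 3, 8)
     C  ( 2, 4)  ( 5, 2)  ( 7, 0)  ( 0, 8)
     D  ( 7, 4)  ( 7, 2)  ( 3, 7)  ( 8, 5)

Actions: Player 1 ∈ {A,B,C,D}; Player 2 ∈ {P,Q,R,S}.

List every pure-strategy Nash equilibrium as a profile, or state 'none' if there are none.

(A,P): not NE [P1→D gives 7>0; P2→R gives 8>1]
(A,Q): NE
(A,R): NE
(A,S): not NE [P1→D gives 8>6; P2→R gives 8>3]
(B,P): not NE [P1→D gives 7>5]
(B,Q): not NE [P1→A gives 8>0; P2→S gives 8>2]
(B,R): not NE [P1→A gives 8>4; P2→S gives 8>0]
(B,S): not NE [P1→D gives 8>3]
(C,P): not NE [P1→D gives 7>2; P2→S gives 8>4]
(C,Q): not NE [P1→A gives 8>5; P2→S gives 8>2]
(C,R): not NE [P1→A gives 8>7; P2→S gives 8>0]
(C,S): not NE [P1→D gives 8>0]
(D,P): not NE [P2→R gives 7>4]
(D,Q): not NE [P1→A gives 8>7; P2→R gives 7>2]
(D,R): not NE [P1→A gives 8>3]
(D,S): not NE [P2→R gives 7>5]

Nash profiles: (A,Q), (A,R)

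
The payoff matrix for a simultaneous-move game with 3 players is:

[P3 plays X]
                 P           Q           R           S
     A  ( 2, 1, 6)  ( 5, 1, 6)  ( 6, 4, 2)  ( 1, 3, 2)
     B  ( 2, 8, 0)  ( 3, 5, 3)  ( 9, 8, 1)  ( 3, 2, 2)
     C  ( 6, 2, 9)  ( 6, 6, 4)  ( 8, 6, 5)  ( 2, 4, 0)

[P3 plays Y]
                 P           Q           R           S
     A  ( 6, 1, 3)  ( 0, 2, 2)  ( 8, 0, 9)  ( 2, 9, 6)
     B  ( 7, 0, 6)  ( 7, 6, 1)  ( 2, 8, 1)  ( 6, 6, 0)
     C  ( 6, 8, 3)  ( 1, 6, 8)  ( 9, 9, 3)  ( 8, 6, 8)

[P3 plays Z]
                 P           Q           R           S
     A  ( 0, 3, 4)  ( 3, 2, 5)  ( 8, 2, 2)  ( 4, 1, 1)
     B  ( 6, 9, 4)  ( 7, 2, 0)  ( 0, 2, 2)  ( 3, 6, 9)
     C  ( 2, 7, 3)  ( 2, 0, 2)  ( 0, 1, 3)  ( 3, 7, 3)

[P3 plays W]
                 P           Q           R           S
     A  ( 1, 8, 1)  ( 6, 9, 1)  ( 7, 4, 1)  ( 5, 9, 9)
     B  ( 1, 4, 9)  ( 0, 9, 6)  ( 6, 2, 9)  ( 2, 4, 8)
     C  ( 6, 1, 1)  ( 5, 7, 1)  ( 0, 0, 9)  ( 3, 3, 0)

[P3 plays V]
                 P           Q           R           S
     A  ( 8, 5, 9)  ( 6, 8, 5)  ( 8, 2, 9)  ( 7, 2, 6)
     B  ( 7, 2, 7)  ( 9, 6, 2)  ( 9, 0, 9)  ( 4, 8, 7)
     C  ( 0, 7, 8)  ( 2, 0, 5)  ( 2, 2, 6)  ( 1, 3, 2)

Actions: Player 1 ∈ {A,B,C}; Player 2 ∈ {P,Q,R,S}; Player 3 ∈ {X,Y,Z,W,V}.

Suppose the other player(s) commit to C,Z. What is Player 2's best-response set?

u_2(P vs C,Z) = 7
u_2(Q vs C,Z) = 0
u_2(R vs C,Z) = 1
u_2(S vs C,Z) = 7
max payoff 7 at {P,S}

BR_2 = {P,S}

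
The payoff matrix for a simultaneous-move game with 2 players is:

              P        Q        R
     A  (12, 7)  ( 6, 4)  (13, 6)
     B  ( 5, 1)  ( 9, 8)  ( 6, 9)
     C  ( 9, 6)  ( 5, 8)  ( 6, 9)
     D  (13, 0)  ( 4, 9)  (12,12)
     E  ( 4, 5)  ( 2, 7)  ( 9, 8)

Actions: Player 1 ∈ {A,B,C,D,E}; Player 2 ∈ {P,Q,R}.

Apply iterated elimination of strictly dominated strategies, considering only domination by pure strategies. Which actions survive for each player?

P1 drop C (A beats it: P:12>9 Q:6>5 R:13>6)
P1 drop E (A beats it: P:12>4 Q:6>2 R:13>9)
P2 drop Q (R beats it: A:6>4 B:9>8 D:12>9)
P1 drop B (A beats it: P:12>5 R:13>6)
P1→{A,D} P2→{P,R}

Survivors P1:{A,D} P2:{P,R}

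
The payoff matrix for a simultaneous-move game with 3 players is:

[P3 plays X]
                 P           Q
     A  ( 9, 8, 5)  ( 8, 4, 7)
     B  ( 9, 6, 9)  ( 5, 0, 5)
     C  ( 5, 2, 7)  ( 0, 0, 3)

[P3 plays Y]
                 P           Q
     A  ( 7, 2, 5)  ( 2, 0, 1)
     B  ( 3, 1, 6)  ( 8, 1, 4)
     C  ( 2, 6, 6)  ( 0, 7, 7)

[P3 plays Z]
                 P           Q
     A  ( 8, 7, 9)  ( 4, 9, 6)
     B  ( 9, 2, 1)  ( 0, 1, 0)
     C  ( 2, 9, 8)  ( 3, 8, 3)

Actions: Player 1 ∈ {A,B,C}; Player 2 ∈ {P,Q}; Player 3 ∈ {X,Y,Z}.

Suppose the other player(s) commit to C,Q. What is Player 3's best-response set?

P3 best: {Y}

u_3(X vs C,Q) = 3
u_3(Y vs C,Q) = 7
u_3(Z vs C,Q) = 3
max payoff 7 at {Y}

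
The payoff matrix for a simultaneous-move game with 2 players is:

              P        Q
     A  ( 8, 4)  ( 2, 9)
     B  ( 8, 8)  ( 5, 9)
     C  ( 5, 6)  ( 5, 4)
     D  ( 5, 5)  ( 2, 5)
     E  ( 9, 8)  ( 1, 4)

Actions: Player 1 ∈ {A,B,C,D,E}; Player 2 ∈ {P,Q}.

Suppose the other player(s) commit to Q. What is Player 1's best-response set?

P1 best: {B,C}

u_1(A vs Q) = 2
u_1(B vs Q) = 5
u_1(C vs Q) = 5
u_1(D vs Q) = 2
u_1(E vs Q) = 1
max payoff 5 at {B,C}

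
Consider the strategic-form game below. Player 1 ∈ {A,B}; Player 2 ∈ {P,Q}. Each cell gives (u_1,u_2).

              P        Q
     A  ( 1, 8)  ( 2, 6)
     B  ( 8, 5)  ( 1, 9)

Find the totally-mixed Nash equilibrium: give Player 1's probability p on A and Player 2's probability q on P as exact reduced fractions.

p=2/3, q=1/8

P1 indiff ⇒ q·1+(1-q)·2 = q·8+(1-q)·1 ⇒ q(-7) = (1-q)(-1) ⇒ q = 1/8
P2 indiff ⇒ p·8+(1-p)·5 = p·6+(1-p)·9 ⇒ p(2) = (1-p)(4) ⇒ p = 2/3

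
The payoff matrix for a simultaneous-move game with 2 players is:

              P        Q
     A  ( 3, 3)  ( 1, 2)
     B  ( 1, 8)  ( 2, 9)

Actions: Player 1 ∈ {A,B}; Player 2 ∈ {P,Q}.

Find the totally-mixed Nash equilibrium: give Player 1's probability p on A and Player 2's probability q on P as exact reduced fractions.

p=1/2, q=1/3

P1 indiff ⇒ q·3+(1-q)·1 = q·1+(1-q)·2 ⇒ q(2) = (1-q)(1) ⇒ q = 1/3
P2 indiff ⇒ p·3+(1-p)·8 = p·2+(1-p)·9 ⇒ p(1) = (1-p)(1) ⇒ p = 1/2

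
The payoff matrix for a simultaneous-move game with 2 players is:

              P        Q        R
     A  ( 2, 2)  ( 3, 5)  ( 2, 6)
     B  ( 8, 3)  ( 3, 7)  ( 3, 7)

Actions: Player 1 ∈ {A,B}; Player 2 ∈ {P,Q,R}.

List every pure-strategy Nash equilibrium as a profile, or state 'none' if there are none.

Nash profiles: (B,Q), (B,R)

(A,P): not NE [P1→B gives 8>2; P2→R gives 6>2]
(A,Q): not NE [P2→R gives 6>5]
(A,R): not NE [P1→B gives 3>2]
(B,P): not NE [P2→R gives 7>3]
(B,Q): NE
(B,R): NE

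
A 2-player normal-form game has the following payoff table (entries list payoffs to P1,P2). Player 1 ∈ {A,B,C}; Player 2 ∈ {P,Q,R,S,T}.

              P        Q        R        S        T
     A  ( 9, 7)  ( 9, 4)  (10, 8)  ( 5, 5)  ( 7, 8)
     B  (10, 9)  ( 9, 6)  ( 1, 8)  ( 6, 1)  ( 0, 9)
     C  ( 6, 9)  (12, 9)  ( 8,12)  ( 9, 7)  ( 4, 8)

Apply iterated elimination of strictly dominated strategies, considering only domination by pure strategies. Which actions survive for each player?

Remaining: P1:{A,B} P2:{P,R,T}

P2 drop Q (R beats it: A:8>4 B:8>6 C:12>9)
P2 drop S (P beats it: A:7>5 B:9>1 C:9>7)
P1 drop C (A beats it: P:9>6 R:10>8 T:7>4)
P1→{A,B} P2→{P,R,T}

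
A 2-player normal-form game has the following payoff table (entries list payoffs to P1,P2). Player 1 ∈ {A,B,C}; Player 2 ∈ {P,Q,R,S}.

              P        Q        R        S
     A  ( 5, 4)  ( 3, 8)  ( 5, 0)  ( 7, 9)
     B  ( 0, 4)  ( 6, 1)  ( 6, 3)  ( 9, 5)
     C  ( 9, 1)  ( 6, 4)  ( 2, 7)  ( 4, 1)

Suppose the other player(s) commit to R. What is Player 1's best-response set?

BR_1 = {B}

u_1(A vs R) = 5
u_1(B vs R) = 6
u_1(C vs R) = 2
max payoff 6 at {B}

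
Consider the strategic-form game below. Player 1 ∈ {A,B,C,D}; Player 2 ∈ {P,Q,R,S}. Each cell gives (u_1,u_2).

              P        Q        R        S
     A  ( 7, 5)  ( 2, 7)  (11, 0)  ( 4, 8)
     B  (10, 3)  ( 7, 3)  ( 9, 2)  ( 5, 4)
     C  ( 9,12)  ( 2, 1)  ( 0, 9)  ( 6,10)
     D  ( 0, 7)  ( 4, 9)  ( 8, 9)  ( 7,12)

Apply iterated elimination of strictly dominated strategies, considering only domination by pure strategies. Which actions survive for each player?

Remaining: P1:{B,C,D} P2:{P,S}

P2 drop Q (S beats it: A:8>7 B:4>3 C:10>1 D:12>9)
P2 drop R (S beats it: A:8>0 B:4>2 C:10>9 D:12>9)
P1 drop A (B beats it: P:10>7 S:5>4)
P1→{B,C,D} P2→{P,S}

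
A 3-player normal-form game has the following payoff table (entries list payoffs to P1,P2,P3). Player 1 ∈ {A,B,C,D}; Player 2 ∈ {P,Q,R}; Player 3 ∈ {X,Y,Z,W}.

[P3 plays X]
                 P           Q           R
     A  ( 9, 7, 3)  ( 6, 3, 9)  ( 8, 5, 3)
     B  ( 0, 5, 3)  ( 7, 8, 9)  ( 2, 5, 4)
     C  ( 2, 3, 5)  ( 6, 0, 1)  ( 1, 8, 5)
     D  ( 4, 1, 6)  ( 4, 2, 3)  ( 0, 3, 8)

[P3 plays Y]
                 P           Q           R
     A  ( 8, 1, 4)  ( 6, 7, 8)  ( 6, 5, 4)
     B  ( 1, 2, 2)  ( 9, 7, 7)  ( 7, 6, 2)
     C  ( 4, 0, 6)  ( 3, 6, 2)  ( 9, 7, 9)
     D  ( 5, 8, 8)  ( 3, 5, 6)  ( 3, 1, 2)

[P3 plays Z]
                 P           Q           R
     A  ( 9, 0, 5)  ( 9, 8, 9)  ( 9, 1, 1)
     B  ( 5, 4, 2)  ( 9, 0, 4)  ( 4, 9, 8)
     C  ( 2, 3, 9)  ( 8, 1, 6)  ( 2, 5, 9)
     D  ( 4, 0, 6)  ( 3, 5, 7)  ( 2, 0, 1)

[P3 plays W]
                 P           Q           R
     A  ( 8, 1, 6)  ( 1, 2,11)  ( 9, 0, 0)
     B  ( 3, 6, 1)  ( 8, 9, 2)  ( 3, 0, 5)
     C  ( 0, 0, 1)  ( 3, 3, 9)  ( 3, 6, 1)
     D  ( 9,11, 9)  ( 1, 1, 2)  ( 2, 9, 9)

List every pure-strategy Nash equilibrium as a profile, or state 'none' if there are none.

(A,P,X): not NE [P3→W gives 6>3]
(A,P,Y): not NE [P2→Q gives 7>1; P3→W gives 6>4]
(A,P,Z): not NE [P2→Q gives 8>0; P3→W gives 6>5]
(A,P,W): not NE [P1→D gives 9>8; P2→Q gives 2>1]
(A,Q,X): not NE [P1→B gives 7>6; P2→P gives 7>3; P3→W gives 11>9]
(A,Q,Y): not NE [P1→B gives 9>6; P3→W gives 11>8]
(A,Q,Z): not NE [P3→W gives 11>9]
(A,Q,W): not NE [P1→B gives 8>1]
(A,R,X): not NE [P2→P gives 7>5; P3→Y gives 4>3]
(A,R,Y): not NE [P1→C gives 9>6; P2→Q gives 7>5]
(A,R,Z): not NE [P2→Q gives 8>1; P3→Y gives 4>1]
(A,R,W): not NE [P2→Q gives 2>0; P3→Y gives 4>0]
(B,P,X): not NE [P1→A gives 9>0; P2→Q gives 8>5]
(B,P,Y): not NE [P1→A gives 8>1; P2→Q gives 7>2; P3→X gives 3>2]
(B,P,Z): not NE [P1→A gives 9>5; P2→R gives 9>4; P3→X gives 3>2]
(B,P,W): not NE [P1→D gives 9>3; P2→Q gives 9>6; P3→X gives 3>1]
(B,Q,X): NE
(B,Q,Y): not NE [P3→X gives 9>7]
(B,Q,Z): not NE [P2→R gives 9>0; P3→X gives 9>4]
(B,Q,W): not NE [P3→X gives 9>2]
(B,R,X): not NE [P1→A gives 8>2; P2→Q gives 8>5; P3→Z gives 8>4]
(B,R,Y): not NE [P1→C gives 9>7; P2→Q gives 7>6; P3→Z gives 8>2]
(B,R,Z): not NE [P1→A gives 9>4]
(B,R,W): not NE [P1→A gives 9>3; P2→Q gives 9>0; P3→Z gives 8>5]
(C,P,X): not NE [P1→A gives 9>2; P2→R gives 8>3; P3→Z gives 9>5]
(C,P,Y): not NE [P1→A gives 8>4; P2→R gives 7>0; P3→Z gives 9>6]
(C,P,Z): not NE [P1→A gives 9>2; P2→R gives 5>3]
(C,P,W): not NE [P1→D gives 9>0; P2→R gives 6>0; P3→Z gives 9>1]
(C,Q,X): not NE [P1→B gives 7>6; P2→R gives 8>0; P3→W gives 9>1]
(C,Q,Y): not NE [P1→B gives 9>3; P2→R gives 7>6; P3→W gives 9>2]
(C,Q,Z): not NE [P1→B gives 9>8; P2→R gives 5>1; P3→W gives 9>6]
(C,Q,W): not NE [P1→B gives 8>3; P2→R gives 6>3]
(C,R,X): not NE [P1→A gives 8>1; P3→Z gives 9>5]
(C,R,Y): NE
(C,R,Z): not NE [P1→A gives 9>2]
(C,R,W): not NE [P1→A gives 9>3; P3→Z gives 9>1]
(D,P,X): not NE [P1→A gives 9>4; P2→R gives 3>1; P3→W gives 9>6]
(D,P,Y): not NE [P1→A gives 8>5; P3→W gives 9>8]
(D,P,Z): not NE [P1→A gives 9>4; P2→Q gives 5>0; P3→W gives 9>6]
(D,P,W): NE
(D,Q,X): not NE [P1→B gives 7>4; P2→R gives 3>2; P3→Z gives 7>3]
(D,Q,Y): not NE [P1→B gives 9>3; P2→P gives 8>5; P3→Z gives 7>6]
(D,Q,Z): not NE [P1→B gives 9>3]
(D,Q,W): not NE [P1→B gives 8>1; P2→P gives 11>1; P3→Z gives 7>2]
(D,R,X): not NE [P1→A gives 8>0; P3→W gives 9>8]
(D,R,Y): not NE [P1→C gives 9>3; P2→P gives 8>1; P3→W gives 9>2]
(D,R,Z): not NE [P1→A gives 9>2; P2→Q gives 5>0; P3→W gives 9>1]
(D,R,W): not NE [P1→A gives 9>2; P2→P gives 11>9]

NE set: (B,Q,X), (C,R,Y), (D,P,W)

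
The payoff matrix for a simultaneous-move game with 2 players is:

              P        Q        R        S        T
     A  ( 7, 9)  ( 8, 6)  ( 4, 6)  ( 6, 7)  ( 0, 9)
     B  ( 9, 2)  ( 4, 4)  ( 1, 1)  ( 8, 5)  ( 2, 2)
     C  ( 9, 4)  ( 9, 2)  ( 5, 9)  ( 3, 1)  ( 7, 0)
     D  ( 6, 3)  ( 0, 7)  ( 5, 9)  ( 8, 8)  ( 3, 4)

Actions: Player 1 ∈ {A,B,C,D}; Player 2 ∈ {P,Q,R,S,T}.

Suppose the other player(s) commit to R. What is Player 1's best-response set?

u_1(A vs R) = 4
u_1(B vs R) = 1
u_1(C vs R) = 5
u_1(D vs R) = 5
max payoff 5 at {C,D}

P1 best: {C,D}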